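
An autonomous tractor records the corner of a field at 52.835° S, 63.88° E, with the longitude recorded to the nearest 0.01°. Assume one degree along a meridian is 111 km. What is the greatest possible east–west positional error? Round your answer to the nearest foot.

Rounding to 2 decimal places leaves the longitude within ±0.005° of the true value.
Parallels shrink by cos φ, so at 52.835° a degree of longitude is 111000 × 0.6041 ≈ 67056.5 m.
Maximum E–W displacement: 0.005 × 67056.5 = 335.282 m.
Converting: 335.282 m × 3.2808 ft/m ≈ 1100 ft.

1100 feet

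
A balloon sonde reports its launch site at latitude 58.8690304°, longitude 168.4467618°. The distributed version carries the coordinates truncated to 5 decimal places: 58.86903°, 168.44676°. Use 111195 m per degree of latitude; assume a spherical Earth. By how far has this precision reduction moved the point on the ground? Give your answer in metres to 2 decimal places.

0.11 metres

Δlat = 58.8690304 − 58.86903 = +0.0000004°; Δlon = 168.4467618 − 168.44676 = +0.0000018°.
N–S: 0.0000004° × 111195 m/° = 0.044478 m.
E–W at 58.869°: 0.0000018° × 111195 × cos 58.869° = 0.0000018 × 111195 × 0.5170 ≈ 0.103477 m.
Hypotenuse of the two orthogonal shifts: √(0.044478² + 0.103477²) = 0.112631 m.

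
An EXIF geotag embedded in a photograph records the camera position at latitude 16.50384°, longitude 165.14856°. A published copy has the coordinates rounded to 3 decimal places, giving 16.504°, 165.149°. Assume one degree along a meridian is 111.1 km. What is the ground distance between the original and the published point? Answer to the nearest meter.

The latitude changed by -0.00016° and the longitude by -0.00044°.
N–S: -0.00016° × 111100 m/° = -17.776 m.
E–W at 16.504°: -0.00044° × 111100 × cos 16.504° = -0.00044 × 111100 × 0.9588 ≈ -46.87 m.
Distance: √(17.776² + 46.87²) ≈ 50.1276 m.

50 meters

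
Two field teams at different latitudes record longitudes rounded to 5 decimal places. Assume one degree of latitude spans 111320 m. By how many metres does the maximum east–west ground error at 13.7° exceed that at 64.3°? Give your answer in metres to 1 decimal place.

Rounding to 5 decimal places leaves the longitude within ±5e-06° of the true value.
At 13.7°: 5e-06° × 111320 × cos 13.7° = 5e-06 × 111320 × 0.9715 ≈ 0.54076 m.
Error at 64.3° = 5e-06° × 111320 × cos 64.3° ≈ 0.5566 × 0.4337 = 0.24137 m.
Difference: 0.54076 − 0.24137 = 0.29939 m.

0.3 metres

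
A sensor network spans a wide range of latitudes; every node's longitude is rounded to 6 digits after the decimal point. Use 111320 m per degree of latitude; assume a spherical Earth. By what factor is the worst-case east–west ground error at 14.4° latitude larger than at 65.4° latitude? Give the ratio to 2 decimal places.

2.33

Rounding to 6 decimal places leaves the longitude within ±5e-07° of the true value.
Error at 14.4° = 5e-07° × 111320 × cos 14.4° ≈ 0.05566 × 0.9686 = 0.053911 m.
Error at 65.4° = 5e-07° × 111320 × cos 65.4° ≈ 0.05566 × 0.4163 = 0.02317 m.
The ratio reduces to cos 14.4° / cos 65.4° = 0.9686/0.4163 ≈ 2.3268.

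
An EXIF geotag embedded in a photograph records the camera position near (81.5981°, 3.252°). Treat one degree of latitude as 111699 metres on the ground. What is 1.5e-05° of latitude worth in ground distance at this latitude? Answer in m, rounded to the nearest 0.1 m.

Along a meridian 1.5e-05° is 1.5e-05 × 111699 = 1.67549 m.

1.7 m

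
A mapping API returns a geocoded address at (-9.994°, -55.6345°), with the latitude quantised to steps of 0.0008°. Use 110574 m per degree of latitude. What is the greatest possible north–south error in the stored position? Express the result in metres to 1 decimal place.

With a 0.0008° grid the true value lies within half a step, ±0.0008°/2 = ±0.0004°, of the stored one.
So the N–S error is at most 0.0004 × 110574 = 44.2296 m.

44.2 metres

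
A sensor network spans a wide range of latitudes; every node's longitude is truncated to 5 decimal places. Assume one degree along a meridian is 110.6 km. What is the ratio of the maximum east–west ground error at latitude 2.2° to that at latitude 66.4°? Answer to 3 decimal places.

2.496

Truncating at 5 decimal places can drop up to a full unit in the last place, so the longitude may be off by as much as 1e-05°.
Error at 2.2° = 1e-05° × 110600 × cos 2.2° ≈ 1.106 × 0.9993 = 1.1052 m.
Error at 66.4° = 1e-05° × 110600 × cos 66.4° ≈ 1.106 × 0.4003 = 0.44279 m.
Ratio: 1.1052 / 0.44279 = cos 2.2° / cos 66.4° ≈ 2.4960.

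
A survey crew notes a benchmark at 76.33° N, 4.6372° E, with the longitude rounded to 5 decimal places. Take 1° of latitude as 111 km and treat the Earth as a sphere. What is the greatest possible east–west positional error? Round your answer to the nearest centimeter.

Rounding to 5 decimal places leaves the longitude within ±5e-06° of the true value.
One degree of longitude at 76.33° is 111000 × cos 76.33° ≈ 111000 × 0.2363 = 26232.6 m.
So at most 5e-06° × 26232.6 ≈ 0.131163 m east–west.
That is 0.131163 m = 13.116 cm.

13 centimeters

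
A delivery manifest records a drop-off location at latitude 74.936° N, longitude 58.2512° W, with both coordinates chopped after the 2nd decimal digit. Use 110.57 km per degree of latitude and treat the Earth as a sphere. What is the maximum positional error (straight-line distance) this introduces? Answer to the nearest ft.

Truncating at 2 decimal places can drop up to a full unit in the last place, so each coordinate may be off by as much as 0.01°.
N–S: 0.01° × 110570 m/° = 1105.7 m.
East–west component at 74.936°: 0.01° × 110570 × cos 74.936° ≈ 0.01 × 28736.9 ≈ 287.369 m.
The two errors are perpendicular, so the maximum displacement is √(1105.7² + 287.369²) ≈ 1142.43 m.
Converting: 1142.43 m × 3.2808 ft/m ≈ 3748.1 ft.

3748 ft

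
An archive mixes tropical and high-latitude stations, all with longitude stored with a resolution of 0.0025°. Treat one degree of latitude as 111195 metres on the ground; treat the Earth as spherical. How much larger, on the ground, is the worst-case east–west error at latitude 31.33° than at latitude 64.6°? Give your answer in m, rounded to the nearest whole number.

59 m

With a 0.0025° grid the true value lies within half a step, ±0.0025°/2 = ±0.00125°, of the stored one.
At 31.33°: 0.00125° × 111195 × cos 31.33° = 0.00125 × 111195 × 0.8542 ≈ 118.73 m.
Error at 64.6° = 0.00125° × 111195 × cos 64.6° ≈ 138.99 × 0.4289 = 59.619 m.
So the lower-latitude error exceeds the higher by 118.73 − 59.619 = 59.107 m.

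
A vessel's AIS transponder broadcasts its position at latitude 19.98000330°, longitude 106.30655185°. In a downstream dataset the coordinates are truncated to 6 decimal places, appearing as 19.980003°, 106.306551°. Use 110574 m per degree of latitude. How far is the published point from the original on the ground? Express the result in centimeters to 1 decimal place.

Δlat = 19.98000330 − 19.980003 = +0.00000030°; Δlon = 106.30655185 − 106.306551 = +0.00000085°.
North–south shift: 0.00000030 × 110574 = 0.0331722 m.
East–west at this latitude: 0.00000085° × 110574 × cos 19.98° ≈ 0.00000085 × 103919 = 0.088331 m.
Combined displacement = (0.0331722² + 0.088331²)^½ ≈ 0.0943544 m.
That is 0.0943544 m = 9.4354 cm.

9.4 centimeters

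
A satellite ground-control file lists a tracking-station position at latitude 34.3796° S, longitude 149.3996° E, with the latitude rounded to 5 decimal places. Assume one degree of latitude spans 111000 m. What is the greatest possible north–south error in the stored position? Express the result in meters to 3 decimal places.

0.555 meters

Rounding to 5 decimal places leaves the latitude within ±5e-06° of the true value.
North–south distance: 5e-06° × 111000 m/° = 0.555 m.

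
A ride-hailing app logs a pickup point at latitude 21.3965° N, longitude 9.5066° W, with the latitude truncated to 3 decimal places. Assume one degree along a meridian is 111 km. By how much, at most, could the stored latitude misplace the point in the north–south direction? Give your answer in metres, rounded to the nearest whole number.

Truncating at 3 decimal places can drop up to a full unit in the last place, so the latitude may be off by as much as 0.001°.
Along the meridian that is 0.001° × 111000 m/° = 111 m.

111 metres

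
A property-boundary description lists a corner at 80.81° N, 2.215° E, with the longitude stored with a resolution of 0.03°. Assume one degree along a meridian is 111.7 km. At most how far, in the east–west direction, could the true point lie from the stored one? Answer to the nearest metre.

With a 0.03° grid the true value lies within half a step, ±0.03°/2 = ±0.015°, of the stored one.
At latitude 80.81° a degree of longitude spans 111700 m × cos 80.81° = 111700 × 0.1597 ≈ 17839.5 m.
East–west error: 0.015° × 17839.5 m/° ≈ 267.592 m.

268 metres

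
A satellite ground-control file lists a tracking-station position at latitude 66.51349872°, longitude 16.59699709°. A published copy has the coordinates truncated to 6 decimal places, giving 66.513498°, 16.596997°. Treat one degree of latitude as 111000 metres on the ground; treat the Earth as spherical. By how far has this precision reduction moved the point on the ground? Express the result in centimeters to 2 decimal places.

The latitude changed by +0.00000072° and the longitude by +0.00000009°.
N–S: 0.00000072° × 111000 m/° = 0.07992 m.
East–west at this latitude: 0.00000009° × 111000 × cos 66.5135° ≈ 0.00000009 × 44237.2 = 0.00398134 m.
Hypotenuse of the two orthogonal shifts: √(0.07992² + 0.00398134²) = 0.0800191 m.
That is 0.0800191 m = 8.0019 cm.

8.00 centimeters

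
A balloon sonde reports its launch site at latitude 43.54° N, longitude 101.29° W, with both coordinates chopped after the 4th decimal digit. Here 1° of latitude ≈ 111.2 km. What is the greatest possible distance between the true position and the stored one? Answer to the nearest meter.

14 meters

Truncating at 4 decimal places can drop up to a full unit in the last place, so each coordinate may be off by as much as 0.0001°.
N–S: 0.0001° × 111200 m/° = 11.12 m.
East–west component at 43.54°: 0.0001° × 111200 × cos 43.54° ≈ 0.0001 × 80608.2 ≈ 8.06082 m.
The two errors are perpendicular, so the maximum displacement is √(11.12² + 8.06082²) ≈ 13.7343 m.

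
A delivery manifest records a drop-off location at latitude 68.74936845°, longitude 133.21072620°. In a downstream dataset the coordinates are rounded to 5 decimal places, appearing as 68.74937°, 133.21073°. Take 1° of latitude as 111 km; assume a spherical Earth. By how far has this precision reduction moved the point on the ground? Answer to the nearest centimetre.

23 centimetres

The latitude changed by -0.00000155° and the longitude by -0.00000380°.
North–south shift: -0.00000155 × 111000 = -0.17205 m.
E–W at 68.7494°: -0.00000380° × 111000 × cos 68.7494° = -0.00000380 × 111000 × 0.3624 ≈ -0.152881 m.
Distance: √(0.17205² + 0.152881²) ≈ 0.23016 m.
That is 0.23016 m = 23.016 cm.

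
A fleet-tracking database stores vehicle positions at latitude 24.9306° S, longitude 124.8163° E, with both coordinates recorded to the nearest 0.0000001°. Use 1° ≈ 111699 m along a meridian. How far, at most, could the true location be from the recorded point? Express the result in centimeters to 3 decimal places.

Rounding to 7 decimal places leaves each coordinate within ±5e-08° of the true value.
Latitude error → 5e-08 × 111699 = 0.00558495 m along the meridian.
E–W at 24.9306°: 5e-08° × 111699 × cos 24.9306° = 5e-08 × 111699 × 0.9068 ≈ 0.00506454 m.
Worst case both components are at the extreme and orthogonal: √(0.00558495² + 0.00506454²) ≈ 0.00753931 m.
That is 0.00753931 m = 0.75393 cm.

0.754 centimeters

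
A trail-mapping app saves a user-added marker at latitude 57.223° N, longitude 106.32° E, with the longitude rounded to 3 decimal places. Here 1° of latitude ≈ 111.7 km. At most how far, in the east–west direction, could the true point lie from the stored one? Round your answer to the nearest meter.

Rounding to 3 decimal places leaves the longitude within ±0.0005° of the true value.
One degree of longitude at 57.223° is 111700 × cos 57.223° ≈ 111700 × 0.5414 = 60471.1 m.
Maximum E–W displacement: 0.0005 × 60471.1 = 30.2356 m.

30 meters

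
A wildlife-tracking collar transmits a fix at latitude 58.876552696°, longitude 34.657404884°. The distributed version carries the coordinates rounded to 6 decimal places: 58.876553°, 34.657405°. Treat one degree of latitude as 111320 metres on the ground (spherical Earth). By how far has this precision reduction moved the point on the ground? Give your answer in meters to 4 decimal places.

The latitude changed by -0.000000304° and the longitude by -0.000000116°.
North–south shift: -0.000000304 × 111320 = -0.0338413 m.
E–W at 58.8766°: -0.000000116° × 111320 × cos 58.8766° = -0.000000116 × 111320 × 0.5169 ≈ -0.00667458 m.
Combined displacement = (0.0338413² + 0.00667458²)^½ ≈ 0.0344932 m.

0.0345 meters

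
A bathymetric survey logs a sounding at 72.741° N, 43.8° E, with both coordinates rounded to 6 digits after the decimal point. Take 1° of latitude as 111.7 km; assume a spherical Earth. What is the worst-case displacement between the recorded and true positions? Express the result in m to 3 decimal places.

0.058 m

Rounding to 6 decimal places leaves each coordinate within ±5e-07° of the true value.
Latitude error → 5e-07 × 111700 = 0.05585 m along the meridian.
East–west component at 72.741°: 5e-07° × 111700 × cos 72.741° ≈ 5e-07 × 33140.5 ≈ 0.0165702 m.
The two errors are perpendicular, so the maximum displacement is √(0.05585² + 0.0165702²) ≈ 0.0582563 m.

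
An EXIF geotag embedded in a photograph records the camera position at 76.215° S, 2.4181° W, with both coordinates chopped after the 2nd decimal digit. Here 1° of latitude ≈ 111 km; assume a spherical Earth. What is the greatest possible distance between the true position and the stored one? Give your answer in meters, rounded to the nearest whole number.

1141 meters

Truncating at 2 decimal places can drop up to a full unit in the last place, so each coordinate may be off by as much as 0.01°.
Latitude error → 0.01 × 111000 = 1110 m along the meridian.
East–west component at 76.215°: 0.01° × 111000 × cos 76.215° ≈ 0.01 × 26449 ≈ 264.49 m.
Combining orthogonally: (1110² + 264.49²)^½ ≈ 1141.08 m.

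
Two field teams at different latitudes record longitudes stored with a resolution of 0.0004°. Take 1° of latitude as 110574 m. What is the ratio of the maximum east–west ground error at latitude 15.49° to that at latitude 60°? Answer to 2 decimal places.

1.93

With a 0.0004° grid the true value lies within half a step, ±0.0004°/2 = ±0.0002°, of the stored one.
At 15.49°: 0.0002° × 110574 × cos 15.49° = 0.0002 × 110574 × 0.9637 ≈ 21.312 m.
Error at 60° = 0.0002° × 110574 × cos 60° ≈ 22.115 × 0.5000 = 11.057 m.
The ratio reduces to cos 15.49° / cos 60° = 0.9637/0.5000 ≈ 1.9274.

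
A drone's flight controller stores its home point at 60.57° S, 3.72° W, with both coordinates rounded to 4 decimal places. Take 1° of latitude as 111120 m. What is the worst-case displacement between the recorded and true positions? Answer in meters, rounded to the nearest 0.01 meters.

Rounding to 4 decimal places leaves each coordinate within ±5e-05° of the true value.
N–S: 5e-05° × 111120 m/° = 5.556 m.
Longitude error → 5e-05 × 111120 × cos 60.57° = 5e-05 × 111120 × 0.4914 ≈ 2.73 m.
Combining orthogonally: (5.556² + 2.73²)^½ ≈ 6.19048 m.

6.19 meters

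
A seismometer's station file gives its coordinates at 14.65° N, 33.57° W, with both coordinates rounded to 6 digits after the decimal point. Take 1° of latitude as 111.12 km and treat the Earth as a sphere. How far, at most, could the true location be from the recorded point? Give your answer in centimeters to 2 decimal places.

7.73 centimeters

Rounding to 6 decimal places leaves each coordinate within ±5e-07° of the true value.
Latitude error → 5e-07 × 111120 = 0.05556 m along the meridian.
E–W at 14.65°: 5e-07° × 111120 × cos 14.65° = 5e-07 × 111120 × 0.9675 ≈ 0.0537537 m.
Combining orthogonally: (0.05556² + 0.0537537²)^½ ≈ 0.077307 m.
That is 0.077307 m = 7.7307 cm.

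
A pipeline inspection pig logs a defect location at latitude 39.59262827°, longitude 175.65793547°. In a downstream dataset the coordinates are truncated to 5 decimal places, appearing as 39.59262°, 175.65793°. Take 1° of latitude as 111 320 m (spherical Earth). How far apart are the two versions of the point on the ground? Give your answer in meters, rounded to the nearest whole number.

The latitude changed by +0.00000827° and the longitude by +0.00000547°.
N–S: 0.00000827° × 111320 m/° = 0.920616 m.
East–west at this latitude: 0.00000547° × 111320 × cos 39.5926° ≈ 0.00000547 × 85782.7 = 0.469231 m.
Combined displacement = (0.920616² + 0.469231²)^½ ≈ 1.0333 m.

1 meters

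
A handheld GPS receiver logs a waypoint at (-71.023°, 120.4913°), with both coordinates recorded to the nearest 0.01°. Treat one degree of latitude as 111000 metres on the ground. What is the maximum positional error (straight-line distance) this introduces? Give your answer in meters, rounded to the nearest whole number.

Rounding to 2 decimal places leaves each coordinate within ±0.005° of the true value.
Latitude error → 0.005 × 111000 = 555 m along the meridian.
Longitude error → 0.005 × 111000 × cos 71.023° = 0.005 × 111000 × 0.3252 ≈ 180.48 m.
Combining orthogonally: (555² + 180.48²)^½ ≈ 583.608 m.

584 meters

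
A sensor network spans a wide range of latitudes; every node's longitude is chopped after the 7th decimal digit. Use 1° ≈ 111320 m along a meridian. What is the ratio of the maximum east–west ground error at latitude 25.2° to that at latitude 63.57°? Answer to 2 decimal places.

Truncating at 7 decimal places can drop up to a full unit in the last place, so the longitude may be off by as much as 1e-07°.
Error at 25.2° = 1e-07° × 111320 × cos 25.2° ≈ 0.011132 × 0.9048 = 0.010073 m.
Error at 63.57° = 1e-07° × 111320 × cos 63.57° ≈ 0.011132 × 0.4451 = 0.0049549 m.
Ratio: 0.010073 / 0.0049549 = cos 25.2° / cos 63.57° ≈ 2.0328.

2.03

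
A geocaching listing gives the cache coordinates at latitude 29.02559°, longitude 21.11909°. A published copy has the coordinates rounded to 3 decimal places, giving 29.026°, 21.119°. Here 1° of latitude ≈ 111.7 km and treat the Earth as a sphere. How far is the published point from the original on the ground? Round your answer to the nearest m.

Δlat = 29.02559 − 29.026 = -0.00041°; Δlon = 21.11909 − 21.119 = +0.00009°.
N–S: -0.00041° × 111700 m/° = -45.797 m.
East–west at this latitude: 0.00009° × 111700 × cos 29.026° ≈ 0.00009 × 97670.4 = 8.79034 m.
Hypotenuse of the two orthogonal shifts: √(45.797² + 8.79034²) = 46.633 m.

47 m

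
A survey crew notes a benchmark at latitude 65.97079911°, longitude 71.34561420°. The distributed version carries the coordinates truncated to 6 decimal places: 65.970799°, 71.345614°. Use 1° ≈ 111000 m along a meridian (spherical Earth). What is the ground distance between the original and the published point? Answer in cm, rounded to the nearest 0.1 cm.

The latitude changed by +0.00000011° and the longitude by +0.00000020°.
North–south shift: 0.00000011 × 111000 = 0.01221 m.
E–W at 65.9708°: 0.00000020° × 111000 × cos 65.9708° = 0.00000020 × 111000 × 0.4072 ≈ 0.00903989 m.
Hypotenuse of the two orthogonal shifts: √(0.01221² + 0.00903989²) = 0.0151922 m.
That is 0.0151922 m = 1.5192 cm.

1.5 cm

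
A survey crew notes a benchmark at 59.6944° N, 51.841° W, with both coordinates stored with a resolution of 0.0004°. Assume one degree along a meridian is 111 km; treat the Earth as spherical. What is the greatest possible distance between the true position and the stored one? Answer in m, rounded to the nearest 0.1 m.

24.9 m

With a 0.0004° grid the true value lies within half a step, ±0.0004°/2 = ±0.0002°, of the stored one.
North–south component: 0.0002° × 111000 = 22.2 m.
East–west component at 59.6944°: 0.0002° × 111000 × cos 59.6944° ≈ 0.0002 × 56011.9 ≈ 11.2024 m.
The two errors are perpendicular, so the maximum displacement is √(22.2² + 11.2024²) ≈ 24.8663 m.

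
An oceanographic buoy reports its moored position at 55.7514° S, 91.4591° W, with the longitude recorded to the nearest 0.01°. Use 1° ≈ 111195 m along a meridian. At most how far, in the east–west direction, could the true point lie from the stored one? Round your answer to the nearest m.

313 m

Rounding to 2 decimal places leaves the longitude within ±0.005° of the true value.
At latitude 55.7514° a degree of longitude spans 111195 m × cos 55.7514° = 111195 × 0.5628 ≈ 62578.8 m.
So at most 0.005° × 62578.8 ≈ 312.894 m east–west.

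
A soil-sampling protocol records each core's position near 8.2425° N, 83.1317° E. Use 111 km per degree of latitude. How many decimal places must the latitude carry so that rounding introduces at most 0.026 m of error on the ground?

One degree of latitude covers 111000 m.
Rounding to N decimal places gives at most 0.5 × 10⁻ᴺ degrees of error, i.e. 0.5 × 10⁻ᴺ × 111000 m.
Setting 55500 × 10⁻ᴺ ≤ 0.026 gives 10ᴺ ≥ 2.135e+06, i.e. N ≥ 6.33.
At 6 places the error can reach 0.0555 m, but 7 places keeps it to 0.00555 m.

7 decimal places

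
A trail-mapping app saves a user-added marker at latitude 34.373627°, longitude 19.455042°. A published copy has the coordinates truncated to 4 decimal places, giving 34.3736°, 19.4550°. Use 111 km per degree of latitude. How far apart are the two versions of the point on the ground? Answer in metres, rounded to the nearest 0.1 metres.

The latitude changed by +0.000027° and the longitude by +0.000042°.
North–south shift: 0.000027 × 111000 = 2.997 m.
E–W at 34.3736°: 0.000042° × 111000 × cos 34.3736° = 0.000042 × 111000 × 0.8254 ≈ 3.84789 m.
Distance: √(2.997² + 3.84789²) ≈ 4.87732 m.

4.9 metres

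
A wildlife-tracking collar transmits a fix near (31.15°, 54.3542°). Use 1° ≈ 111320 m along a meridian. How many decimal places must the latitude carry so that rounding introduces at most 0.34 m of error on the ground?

6

One degree of latitude covers 111320 m.
N decimal places → at most half a unit in the last place, 0.5 × 10⁻ᴺ° = 111320/2 × 10⁻ᴺ m.
Setting 55660 × 10⁻ᴺ ≤ 0.34 gives 10ᴺ ≥ 1.637e+05, i.e. N ≥ 5.21.
So 6 decimal places suffice (0.0557 m); 5 would allow up to 0.557 m.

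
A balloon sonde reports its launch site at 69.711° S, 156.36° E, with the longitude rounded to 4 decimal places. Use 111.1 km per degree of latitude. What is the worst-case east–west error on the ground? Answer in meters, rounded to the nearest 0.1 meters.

Rounding to 4 decimal places leaves the longitude within ±5e-05° of the true value.
At latitude 69.711° a degree of longitude spans 111100 m × cos 69.711° = 111100 × 0.3468 ≈ 38524.5 m.
So at most 5e-05° × 38524.5 ≈ 1.92623 m east–west.

1.9 meters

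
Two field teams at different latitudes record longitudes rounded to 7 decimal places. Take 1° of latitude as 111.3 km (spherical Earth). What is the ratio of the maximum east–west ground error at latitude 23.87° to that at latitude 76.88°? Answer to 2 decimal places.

Rounding to 7 decimal places leaves the longitude within ±5e-08° of the true value.
Error at 23.87° = 5e-08° × 111300 × cos 23.87° ≈ 0.005565 × 0.9145 = 0.005089 m.
Error at 76.88° = 5e-08° × 111300 × cos 76.88° ≈ 0.005565 × 0.2270 = 0.0012632 m.
The ratio reduces to cos 23.87° / cos 76.88° = 0.9145/0.2270 ≈ 4.0286.

4.03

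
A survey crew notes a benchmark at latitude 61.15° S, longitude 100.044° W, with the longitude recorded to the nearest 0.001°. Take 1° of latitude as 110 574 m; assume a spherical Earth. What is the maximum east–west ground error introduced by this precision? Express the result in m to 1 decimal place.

26.7 m

Rounding to 3 decimal places leaves the longitude within ±0.0005° of the true value.
Parallels shrink by cos φ, so at 61.15° a degree of longitude is 110574 × 0.4825 ≈ 53354 m.
So at most 0.0005° × 53354 ≈ 26.677 m east–west.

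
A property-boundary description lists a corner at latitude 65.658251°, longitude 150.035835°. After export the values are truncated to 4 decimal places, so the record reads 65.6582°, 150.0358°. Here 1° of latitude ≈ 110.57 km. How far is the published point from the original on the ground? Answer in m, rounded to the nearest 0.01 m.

5.86 m

Δlat = 65.658251 − 65.6582 = +0.000051°; Δlon = 150.035835 − 150.0358 = +0.000035°.
North–south shift: 0.000051 × 110570 = 5.63907 m.
E–W at 65.6582°: 0.000035° × 110570 × cos 65.6582° = 0.000035 × 110570 × 0.4122 ≈ 1.59511 m.
Distance: √(5.63907² + 1.59511²) ≈ 5.86033 m.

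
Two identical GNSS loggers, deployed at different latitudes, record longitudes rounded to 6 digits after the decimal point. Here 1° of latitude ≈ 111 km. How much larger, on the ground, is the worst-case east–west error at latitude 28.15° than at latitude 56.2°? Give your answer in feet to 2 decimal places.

0.06 feet

Rounding to 6 decimal places leaves the longitude within ±5e-07° of the true value.
At 28.15°: 5e-07° × 111000 × cos 28.15° = 5e-07 × 111000 × 0.8817 ≈ 0.048935 m.
Error at 56.2° = 5e-07° × 111000 × cos 56.2° ≈ 0.0555 × 0.5563 = 0.030874 m.
So the lower-latitude error exceeds the higher by 0.048935 − 0.030874 = 0.018061 m.
Converting: 0.0180608 m × 3.2808 ft/m ≈ 0.059255 ft.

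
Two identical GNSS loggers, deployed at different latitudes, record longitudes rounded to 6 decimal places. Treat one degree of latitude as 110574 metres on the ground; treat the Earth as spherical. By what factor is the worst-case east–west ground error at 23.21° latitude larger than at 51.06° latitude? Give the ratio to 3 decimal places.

Rounding to 6 decimal places leaves the longitude within ±5e-07° of the true value.
Error at 23.21° = 5e-07° × 110574 × cos 23.21° ≈ 0.055287 × 0.9191 = 0.050812 m.
At 51.06°: 5e-07° × 110574 × cos 51.06° = 5e-07 × 110574 × 0.6285 ≈ 0.034748 m.
Ratio: 0.050812 / 0.034748 = cos 23.21° / cos 51.06° ≈ 1.4623.

1.462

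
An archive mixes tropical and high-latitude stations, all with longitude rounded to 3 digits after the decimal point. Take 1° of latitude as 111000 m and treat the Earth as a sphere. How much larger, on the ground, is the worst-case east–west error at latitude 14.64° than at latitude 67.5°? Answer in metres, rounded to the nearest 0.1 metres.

Rounding to 3 decimal places leaves the longitude within ±0.0005° of the true value.
Error at 14.64° = 0.0005° × 111000 × cos 14.64° ≈ 55.5 × 0.9675 = 53.698 m.
Error at 67.5° = 0.0005° × 111000 × cos 67.5° ≈ 55.5 × 0.3827 = 21.239 m.
So the lower-latitude error exceeds the higher by 53.698 − 21.239 = 32.459 m.

32.5 metres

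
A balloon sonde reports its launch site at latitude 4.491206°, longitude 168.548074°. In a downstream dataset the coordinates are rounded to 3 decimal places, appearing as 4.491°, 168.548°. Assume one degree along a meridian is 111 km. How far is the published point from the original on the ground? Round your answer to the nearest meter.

Δlat = 4.491206 − 4.491 = +0.000206°; Δlon = 168.548074 − 168.548 = +0.000074°.
North–south shift: 0.000206 × 111000 = 22.866 m.
East–west at this latitude: 0.000074° × 111000 × cos 4.491° ≈ 0.000074 × 110659 = 8.18878 m.
Hypotenuse of the two orthogonal shifts: √(22.866² + 8.18878²) = 24.2881 m.

24 meters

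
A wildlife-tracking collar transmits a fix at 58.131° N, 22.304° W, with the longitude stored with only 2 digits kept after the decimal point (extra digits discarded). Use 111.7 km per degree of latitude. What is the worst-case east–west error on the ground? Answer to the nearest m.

Truncating at 2 decimal places can drop up to a full unit in the last place, so the longitude may be off by as much as 0.01°.
Parallels shrink by cos φ, so at 58.131° a degree of longitude is 111700 × 0.5280 ≈ 58975.2 m.
So at most 0.01° × 58975.2 ≈ 589.752 m east–west.

590 m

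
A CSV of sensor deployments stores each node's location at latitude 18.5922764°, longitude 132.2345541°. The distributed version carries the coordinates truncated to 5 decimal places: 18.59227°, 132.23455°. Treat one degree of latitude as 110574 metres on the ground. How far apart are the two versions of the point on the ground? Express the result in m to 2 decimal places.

0.83 m

The latitude changed by +0.0000064° and the longitude by +0.0000041°.
North–south shift: 0.0000064 × 110574 = 0.707674 m.
East–west at this latitude: 0.0000041° × 110574 × cos 18.5923° ≈ 0.0000041 × 104803 = 0.429694 m.
Combined displacement = (0.707674² + 0.429694²)^½ ≈ 0.827912 m.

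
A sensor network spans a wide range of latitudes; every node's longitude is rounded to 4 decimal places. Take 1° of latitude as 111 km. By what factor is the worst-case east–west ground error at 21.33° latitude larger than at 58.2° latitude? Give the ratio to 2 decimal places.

Rounding to 4 decimal places leaves the longitude within ±5e-05° of the true value.
Error at 21.33° = 5e-05° × 111000 × cos 21.33° ≈ 5.55 × 0.9315 = 5.1698 m.
At 58.2°: 5e-05° × 111000 × cos 58.2° = 5e-05 × 111000 × 0.5270 ≈ 2.9246 m.
The ratio reduces to cos 21.33° / cos 58.2° = 0.9315/0.5270 ≈ 1.7677.

1.77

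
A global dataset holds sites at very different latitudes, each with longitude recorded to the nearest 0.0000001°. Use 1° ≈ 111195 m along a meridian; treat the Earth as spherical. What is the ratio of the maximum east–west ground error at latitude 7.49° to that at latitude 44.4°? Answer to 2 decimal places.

1.39

Rounding to 7 decimal places leaves the longitude within ±5e-08° of the true value.
Error at 7.49° = 5e-08° × 111195 × cos 7.49° ≈ 0.0055597 × 0.9915 = 0.0055123 m.
At 44.4°: 5e-08° × 111195 × cos 44.4° = 5e-08 × 111195 × 0.7145 ≈ 0.0039723 m.
Ratio: 0.0055123 / 0.0039723 = cos 7.49° / cos 44.4° ≈ 1.3877.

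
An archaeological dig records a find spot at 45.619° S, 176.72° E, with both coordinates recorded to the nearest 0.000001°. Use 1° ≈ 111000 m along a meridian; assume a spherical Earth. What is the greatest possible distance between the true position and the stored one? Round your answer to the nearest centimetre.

Rounding to 6 decimal places leaves each coordinate within ±5e-07° of the true value.
Latitude error → 5e-07 × 111000 = 0.0555 m along the meridian.
E–W at 45.619°: 5e-07° × 111000 × cos 45.619° = 5e-07 × 111000 × 0.6994 ≈ 0.0388182 m.
Combining orthogonally: (0.0555² + 0.0388182²)^½ ≈ 0.0677281 m.
That is 0.0677281 m = 6.7728 cm.

7 centimetres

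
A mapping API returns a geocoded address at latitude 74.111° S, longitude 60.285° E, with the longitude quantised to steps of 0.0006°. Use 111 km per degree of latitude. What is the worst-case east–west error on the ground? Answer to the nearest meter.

9 meters

With a 0.0006° grid the true value lies within half a step, ±0.0006°/2 = ±0.0003°, of the stored one.
At latitude 74.111° a degree of longitude spans 111000 m × cos 74.111° = 111000 × 0.2738 ≈ 30389 m.
East–west error: 0.0003° × 30389 m/° ≈ 9.11669 m.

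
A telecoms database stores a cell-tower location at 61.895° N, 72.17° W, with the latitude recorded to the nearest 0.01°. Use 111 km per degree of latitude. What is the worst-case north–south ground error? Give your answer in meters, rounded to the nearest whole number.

555 meters

Rounding to 2 decimal places leaves the latitude within ±0.005° of the true value.
North–south distance: 0.005° × 111000 m/° = 555 m.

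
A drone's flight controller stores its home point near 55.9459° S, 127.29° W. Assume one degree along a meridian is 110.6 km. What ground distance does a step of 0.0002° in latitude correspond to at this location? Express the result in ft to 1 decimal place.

0.0002° × 110600 m/° = 22.12 m.
In feet: 22.12 m ÷ 0.3048 ≈ 72.572 ft.

72.6 ft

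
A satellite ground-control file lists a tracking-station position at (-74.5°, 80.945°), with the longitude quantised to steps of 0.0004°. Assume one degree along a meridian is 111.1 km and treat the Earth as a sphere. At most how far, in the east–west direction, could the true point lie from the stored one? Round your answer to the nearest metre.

6 metres

With a 0.0004° grid the true value lies within half a step, ±0.0004°/2 = ±0.0002°, of the stored one.
At latitude 74.5° a degree of longitude spans 111100 m × cos 74.5° = 111100 × 0.2672 ≈ 29690.2 m.
So at most 0.0002° × 29690.2 ≈ 5.93804 m east–west.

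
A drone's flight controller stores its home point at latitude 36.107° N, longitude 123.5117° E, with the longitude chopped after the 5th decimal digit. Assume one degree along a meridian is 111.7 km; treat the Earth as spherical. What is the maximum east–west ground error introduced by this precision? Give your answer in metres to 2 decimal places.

0.90 metres

Truncating at 5 decimal places can drop up to a full unit in the last place, so the longitude may be off by as much as 1e-05°.
One degree of longitude at 36.107° is 111700 × cos 36.107° ≈ 111700 × 0.8079 = 90244.4 m.
East–west error: 1e-05° × 90244.4 m/° ≈ 0.902444 m.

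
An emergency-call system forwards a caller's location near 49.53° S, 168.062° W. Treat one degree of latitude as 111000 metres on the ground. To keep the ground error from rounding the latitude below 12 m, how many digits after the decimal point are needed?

4 decimal places

One degree of latitude covers 111000 m.
With N decimal places the half-ulp bound is 0.5·10⁻ᴺ°, or 0.5·10⁻ᴺ × 111000 m on the ground.
Setting 55500 × 10⁻ᴺ ≤ 12 gives 10ᴺ ≥ 4625, i.e. N ≥ 3.67.
N = 3 would give 55.5 m (too coarse); N = 4 gives 5.55 m ≤ 12 m.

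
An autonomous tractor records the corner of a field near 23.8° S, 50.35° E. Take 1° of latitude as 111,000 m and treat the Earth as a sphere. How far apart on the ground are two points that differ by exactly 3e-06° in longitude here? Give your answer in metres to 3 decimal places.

3e-06° of longitude at 23.8° is 3e-06 × 111000 × cos 23.8° ≈ 3e-06 × 101561 = 0.304682 m.

0.305 metres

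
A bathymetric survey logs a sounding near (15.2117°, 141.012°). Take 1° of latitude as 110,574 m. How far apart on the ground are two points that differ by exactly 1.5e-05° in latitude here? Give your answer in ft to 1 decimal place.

5.4 ft

1.5e-05° × 110574 m/° = 1.65861 m.
Converting: 1.65861 m × 3.2808 ft/m ≈ 5.4416 ft.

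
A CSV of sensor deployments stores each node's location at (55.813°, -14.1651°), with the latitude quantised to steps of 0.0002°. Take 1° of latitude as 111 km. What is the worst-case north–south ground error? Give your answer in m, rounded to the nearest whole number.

11 m

With a 0.0002° grid the true value lies within half a step, ±0.0002°/2 = ±0.0001°, of the stored one.
Along the meridian that is 0.0001° × 111000 m/° = 11.1 m.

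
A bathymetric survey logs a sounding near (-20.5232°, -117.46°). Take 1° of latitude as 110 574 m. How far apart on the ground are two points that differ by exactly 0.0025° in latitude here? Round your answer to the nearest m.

Along a meridian 0.0025° is 0.0025 × 110574 = 276.435 m.

276 m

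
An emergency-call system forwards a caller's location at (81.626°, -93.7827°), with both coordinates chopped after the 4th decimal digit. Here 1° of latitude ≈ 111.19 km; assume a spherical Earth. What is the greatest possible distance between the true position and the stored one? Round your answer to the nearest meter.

Truncating at 4 decimal places can drop up to a full unit in the last place, so each coordinate may be off by as much as 0.0001°.
Latitude error → 0.0001 × 111190 = 11.119 m along the meridian.
Longitude error → 0.0001 × 111190 × cos 81.626° = 0.0001 × 111190 × 0.1456 ≈ 1.61931 m.
Combining orthogonally: (11.119² + 1.61931²)^½ ≈ 11.2363 m.

11 meters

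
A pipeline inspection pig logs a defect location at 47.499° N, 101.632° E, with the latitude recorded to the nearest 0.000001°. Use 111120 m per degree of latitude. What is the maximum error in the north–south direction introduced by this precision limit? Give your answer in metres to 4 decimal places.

0.0556 metres

Rounding to 6 decimal places leaves the latitude within ±5e-07° of the true value.
North–south distance: 5e-07° × 111120 m/° = 0.05556 m.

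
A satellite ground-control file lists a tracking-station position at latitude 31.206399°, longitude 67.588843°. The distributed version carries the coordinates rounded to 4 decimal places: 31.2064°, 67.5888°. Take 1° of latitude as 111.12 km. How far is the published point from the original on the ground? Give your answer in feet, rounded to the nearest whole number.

13 feet

Δlat = 31.206399 − 31.2064 = -0.000001°; Δlon = 67.588843 − 67.5888 = +0.000043°.
North–south shift: -0.000001 × 111120 = -0.11112 m.
E–W at 31.2064°: 0.000043° × 111120 × cos 31.2064° = 0.000043 × 111120 × 0.8553 ≈ 4.08679 m.
Hypotenuse of the two orthogonal shifts: √(0.11112² + 4.08679²) = 4.0883 m.
In feet: 4.0883 m ÷ 0.3048 ≈ 13.413 ft.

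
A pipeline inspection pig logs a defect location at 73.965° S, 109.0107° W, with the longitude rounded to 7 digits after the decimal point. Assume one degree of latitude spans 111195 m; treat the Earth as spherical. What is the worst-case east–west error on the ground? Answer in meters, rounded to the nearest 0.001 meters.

0.002 meters

Rounding to 7 decimal places leaves the longitude within ±5e-08° of the true value.
One degree of longitude at 73.965° is 111195 × cos 73.965° ≈ 111195 × 0.2762 = 30714.8 m.
Maximum E–W displacement: 5e-08 × 30714.8 = 0.00153574 m.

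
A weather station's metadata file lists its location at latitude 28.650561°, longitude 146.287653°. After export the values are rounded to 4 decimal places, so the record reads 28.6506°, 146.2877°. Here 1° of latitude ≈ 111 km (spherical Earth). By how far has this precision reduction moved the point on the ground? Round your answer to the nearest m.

Δlat = 28.650561 − 28.6506 = -0.000039°; Δlon = 146.287653 − 146.2877 = -0.000047°.
North–south shift: -0.000039 × 111000 = -4.329 m.
East–west at this latitude: -0.000047° × 111000 × cos 28.6506° ≈ -0.000047 × 97409.1 = -4.57823 m.
Distance: √(4.329² + 4.57823²) ≈ 6.30083 m.

6 m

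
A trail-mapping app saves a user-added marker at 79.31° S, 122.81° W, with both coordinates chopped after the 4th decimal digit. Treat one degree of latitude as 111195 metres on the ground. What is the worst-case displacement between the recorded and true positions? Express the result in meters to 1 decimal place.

11.3 meters

Truncating at 4 decimal places can drop up to a full unit in the last place, so each coordinate may be off by as much as 0.0001°.
N–S: 0.0001° × 111195 m/° = 11.1195 m.
East–west component at 79.31°: 0.0001° × 111195 × cos 79.31° ≈ 0.0001 × 20626.1 ≈ 2.06261 m.
Worst case both components are at the extreme and orthogonal: √(11.1195² + 2.06261²) ≈ 11.3092 m.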